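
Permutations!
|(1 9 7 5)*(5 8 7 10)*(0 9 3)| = 6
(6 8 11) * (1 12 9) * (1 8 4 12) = (4 12 9 8 11 6) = [0, 1, 2, 3, 12, 5, 4, 7, 11, 8, 10, 6, 9]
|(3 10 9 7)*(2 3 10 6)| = 3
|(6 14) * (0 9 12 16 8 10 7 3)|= |(0 9 12 16 8 10 7 3)(6 14)|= 8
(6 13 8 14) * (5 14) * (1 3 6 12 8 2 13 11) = (1 3 6 11)(2 13)(5 14 12 8) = [0, 3, 13, 6, 4, 14, 11, 7, 5, 9, 10, 1, 8, 2, 12]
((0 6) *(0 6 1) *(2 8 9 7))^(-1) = (0 1)(2 7 9 8)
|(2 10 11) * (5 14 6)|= |(2 10 11)(5 14 6)|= 3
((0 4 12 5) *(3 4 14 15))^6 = ((0 14 15 3 4 12 5))^6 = (0 5 12 4 3 15 14)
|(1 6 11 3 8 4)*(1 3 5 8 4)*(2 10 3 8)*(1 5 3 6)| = 8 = |(2 10 6 11 3 4 8 5)|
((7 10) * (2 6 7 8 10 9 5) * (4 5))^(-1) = (2 5 4 9 7 6)(8 10)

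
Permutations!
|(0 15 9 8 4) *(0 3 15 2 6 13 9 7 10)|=11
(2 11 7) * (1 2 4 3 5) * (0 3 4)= (0 3 5 1 2 11 7)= [3, 2, 11, 5, 4, 1, 6, 0, 8, 9, 10, 7]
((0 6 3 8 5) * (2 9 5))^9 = (0 3 2 5 6 8 9)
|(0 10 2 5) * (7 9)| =|(0 10 2 5)(7 9)| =4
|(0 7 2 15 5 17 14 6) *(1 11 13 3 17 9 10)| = 14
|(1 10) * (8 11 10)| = |(1 8 11 10)| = 4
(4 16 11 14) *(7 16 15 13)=(4 15 13 7 16 11 14)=[0, 1, 2, 3, 15, 5, 6, 16, 8, 9, 10, 14, 12, 7, 4, 13, 11]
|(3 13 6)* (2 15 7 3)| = 6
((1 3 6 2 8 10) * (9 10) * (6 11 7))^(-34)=(1 11 6 8 10 3 7 2 9)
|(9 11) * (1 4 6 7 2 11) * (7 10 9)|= |(1 4 6 10 9)(2 11 7)|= 15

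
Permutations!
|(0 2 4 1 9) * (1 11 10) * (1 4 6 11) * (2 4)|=|(0 4 1 9)(2 6 11 10)|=4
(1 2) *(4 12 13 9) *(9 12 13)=[0, 2, 1, 3, 13, 5, 6, 7, 8, 4, 10, 11, 9, 12]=(1 2)(4 13 12 9)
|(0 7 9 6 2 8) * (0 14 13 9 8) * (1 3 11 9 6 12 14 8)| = |(0 7 1 3 11 9 12 14 13 6 2)| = 11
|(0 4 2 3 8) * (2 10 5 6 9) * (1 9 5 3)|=30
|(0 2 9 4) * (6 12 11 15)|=4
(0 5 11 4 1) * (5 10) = (0 10 5 11 4 1) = [10, 0, 2, 3, 1, 11, 6, 7, 8, 9, 5, 4]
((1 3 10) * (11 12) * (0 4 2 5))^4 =(12)(1 3 10)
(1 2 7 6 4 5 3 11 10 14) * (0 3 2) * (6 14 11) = [3, 0, 7, 6, 5, 2, 4, 14, 8, 9, 11, 10, 12, 13, 1] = (0 3 6 4 5 2 7 14 1)(10 11)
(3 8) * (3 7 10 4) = (3 8 7 10 4) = [0, 1, 2, 8, 3, 5, 6, 10, 7, 9, 4]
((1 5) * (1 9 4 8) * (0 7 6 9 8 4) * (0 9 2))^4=(9)(1 5 8)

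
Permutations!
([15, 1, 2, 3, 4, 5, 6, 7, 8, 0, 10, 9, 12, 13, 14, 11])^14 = (0 11)(9 15)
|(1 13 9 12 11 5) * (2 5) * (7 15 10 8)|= 28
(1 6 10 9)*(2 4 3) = (1 6 10 9)(2 4 3) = [0, 6, 4, 2, 3, 5, 10, 7, 8, 1, 9]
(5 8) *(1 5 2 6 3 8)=(1 5)(2 6 3 8)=[0, 5, 6, 8, 4, 1, 3, 7, 2]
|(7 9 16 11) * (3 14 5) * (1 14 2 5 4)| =12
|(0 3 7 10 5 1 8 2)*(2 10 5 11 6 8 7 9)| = 12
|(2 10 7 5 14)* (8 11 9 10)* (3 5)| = 9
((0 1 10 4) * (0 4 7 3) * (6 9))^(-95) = ((0 1 10 7 3)(6 9))^(-95) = (10)(6 9)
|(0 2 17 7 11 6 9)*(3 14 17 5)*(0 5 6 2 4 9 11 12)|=9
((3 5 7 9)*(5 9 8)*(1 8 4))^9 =((1 8 5 7 4)(3 9))^9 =(1 4 7 5 8)(3 9)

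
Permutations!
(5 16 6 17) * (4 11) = (4 11)(5 16 6 17) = [0, 1, 2, 3, 11, 16, 17, 7, 8, 9, 10, 4, 12, 13, 14, 15, 6, 5]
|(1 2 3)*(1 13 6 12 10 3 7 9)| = |(1 2 7 9)(3 13 6 12 10)| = 20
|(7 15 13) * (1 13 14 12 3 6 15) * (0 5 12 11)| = 24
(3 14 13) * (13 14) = (14)(3 13) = [0, 1, 2, 13, 4, 5, 6, 7, 8, 9, 10, 11, 12, 3, 14]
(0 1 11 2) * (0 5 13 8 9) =(0 1 11 2 5 13 8 9) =[1, 11, 5, 3, 4, 13, 6, 7, 9, 0, 10, 2, 12, 8]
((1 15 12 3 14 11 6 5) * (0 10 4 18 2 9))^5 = ((0 10 4 18 2 9)(1 15 12 3 14 11 6 5))^5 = (0 9 2 18 4 10)(1 11 12 5 14 15 6 3)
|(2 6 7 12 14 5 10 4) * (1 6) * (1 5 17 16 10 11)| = |(1 6 7 12 14 17 16 10 4 2 5 11)| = 12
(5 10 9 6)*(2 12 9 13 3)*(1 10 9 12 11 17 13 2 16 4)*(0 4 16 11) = [4, 10, 0, 11, 1, 9, 5, 7, 8, 6, 2, 17, 12, 3, 14, 15, 16, 13] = (0 4 1 10 2)(3 11 17 13)(5 9 6)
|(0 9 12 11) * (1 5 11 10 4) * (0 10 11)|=8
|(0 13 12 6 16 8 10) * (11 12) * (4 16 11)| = 6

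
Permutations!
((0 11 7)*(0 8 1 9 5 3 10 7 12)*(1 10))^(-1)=(0 12 11)(1 3 5 9)(7 10 8)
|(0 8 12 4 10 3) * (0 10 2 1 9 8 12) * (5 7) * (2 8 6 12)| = |(0 2 1 9 6 12 4 8)(3 10)(5 7)| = 8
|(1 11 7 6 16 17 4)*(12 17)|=|(1 11 7 6 16 12 17 4)|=8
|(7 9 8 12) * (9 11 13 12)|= |(7 11 13 12)(8 9)|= 4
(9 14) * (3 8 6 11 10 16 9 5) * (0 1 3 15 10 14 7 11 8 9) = [1, 3, 2, 9, 4, 15, 8, 11, 6, 7, 16, 14, 12, 13, 5, 10, 0] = (0 1 3 9 7 11 14 5 15 10 16)(6 8)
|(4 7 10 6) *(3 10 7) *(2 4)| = 5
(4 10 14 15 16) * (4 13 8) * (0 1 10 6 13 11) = (0 1 10 14 15 16 11)(4 6 13 8) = [1, 10, 2, 3, 6, 5, 13, 7, 4, 9, 14, 0, 12, 8, 15, 16, 11]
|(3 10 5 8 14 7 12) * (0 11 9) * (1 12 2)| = |(0 11 9)(1 12 3 10 5 8 14 7 2)| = 9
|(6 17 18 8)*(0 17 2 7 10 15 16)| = 10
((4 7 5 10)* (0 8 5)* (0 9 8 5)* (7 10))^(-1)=((0 5 7 9 8)(4 10))^(-1)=(0 8 9 7 5)(4 10)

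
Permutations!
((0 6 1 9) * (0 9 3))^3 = ((9)(0 6 1 3))^3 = (9)(0 3 1 6)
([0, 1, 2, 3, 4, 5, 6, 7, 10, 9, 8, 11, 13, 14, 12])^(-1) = (8 10)(12 14 13)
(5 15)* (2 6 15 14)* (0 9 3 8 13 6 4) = (0 9 3 8 13 6 15 5 14 2 4) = [9, 1, 4, 8, 0, 14, 15, 7, 13, 3, 10, 11, 12, 6, 2, 5]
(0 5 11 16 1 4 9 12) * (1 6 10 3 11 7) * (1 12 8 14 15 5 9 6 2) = (0 9 8 14 15 5 7 12)(1 4 6 10 3 11 16 2) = [9, 4, 1, 11, 6, 7, 10, 12, 14, 8, 3, 16, 0, 13, 15, 5, 2]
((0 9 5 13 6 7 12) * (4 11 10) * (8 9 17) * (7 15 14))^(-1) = (0 12 7 14 15 6 13 5 9 8 17)(4 10 11) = ((0 17 8 9 5 13 6 15 14 7 12)(4 11 10))^(-1)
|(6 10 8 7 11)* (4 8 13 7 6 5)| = |(4 8 6 10 13 7 11 5)| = 8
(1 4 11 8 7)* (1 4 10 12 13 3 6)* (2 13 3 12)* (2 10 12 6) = (1 12 3 2 13 6)(4 11 8 7) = [0, 12, 13, 2, 11, 5, 1, 4, 7, 9, 10, 8, 3, 6]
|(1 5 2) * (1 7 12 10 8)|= |(1 5 2 7 12 10 8)|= 7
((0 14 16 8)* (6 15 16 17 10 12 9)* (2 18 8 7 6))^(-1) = (0 8 18 2 9 12 10 17 14)(6 7 16 15)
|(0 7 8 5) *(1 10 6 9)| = |(0 7 8 5)(1 10 6 9)| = 4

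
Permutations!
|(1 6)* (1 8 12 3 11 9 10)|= |(1 6 8 12 3 11 9 10)|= 8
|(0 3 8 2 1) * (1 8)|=6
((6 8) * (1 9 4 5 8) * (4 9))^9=(9)(1 6 8 5 4)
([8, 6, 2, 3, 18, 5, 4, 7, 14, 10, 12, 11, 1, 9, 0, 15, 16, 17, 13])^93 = [0, 9, 2, 3, 12, 5, 10, 7, 8, 4, 18, 11, 13, 6, 14, 15, 16, 17, 1]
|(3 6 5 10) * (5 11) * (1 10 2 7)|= |(1 10 3 6 11 5 2 7)|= 8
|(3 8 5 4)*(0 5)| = |(0 5 4 3 8)| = 5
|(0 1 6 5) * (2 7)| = 4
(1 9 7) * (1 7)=(1 9)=[0, 9, 2, 3, 4, 5, 6, 7, 8, 1]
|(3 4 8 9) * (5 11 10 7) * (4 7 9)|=6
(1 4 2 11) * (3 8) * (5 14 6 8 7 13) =[0, 4, 11, 7, 2, 14, 8, 13, 3, 9, 10, 1, 12, 5, 6] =(1 4 2 11)(3 7 13 5 14 6 8)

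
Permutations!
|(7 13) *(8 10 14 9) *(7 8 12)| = |(7 13 8 10 14 9 12)| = 7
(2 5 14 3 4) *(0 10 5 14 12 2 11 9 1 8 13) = (0 10 5 12 2 14 3 4 11 9 1 8 13) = [10, 8, 14, 4, 11, 12, 6, 7, 13, 1, 5, 9, 2, 0, 3]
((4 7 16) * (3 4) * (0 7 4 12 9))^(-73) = ((0 7 16 3 12 9))^(-73) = (0 9 12 3 16 7)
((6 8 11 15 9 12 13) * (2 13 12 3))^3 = (2 8 9 13 11 3 6 15) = ((2 13 6 8 11 15 9 3))^3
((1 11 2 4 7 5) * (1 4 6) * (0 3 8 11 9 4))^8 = (0 4 6 8 5 9 2 3 7 1 11) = ((0 3 8 11 2 6 1 9 4 7 5))^8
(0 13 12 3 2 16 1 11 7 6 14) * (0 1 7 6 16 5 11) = (0 13 12 3 2 5 11 6 14 1)(7 16) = [13, 0, 5, 2, 4, 11, 14, 16, 8, 9, 10, 6, 3, 12, 1, 15, 7]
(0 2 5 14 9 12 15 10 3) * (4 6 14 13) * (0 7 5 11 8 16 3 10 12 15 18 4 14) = [2, 1, 11, 7, 6, 13, 0, 5, 16, 15, 10, 8, 18, 14, 9, 12, 3, 17, 4] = (0 2 11 8 16 3 7 5 13 14 9 15 12 18 4 6)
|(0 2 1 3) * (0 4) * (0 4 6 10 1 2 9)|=|(0 9)(1 3 6 10)|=4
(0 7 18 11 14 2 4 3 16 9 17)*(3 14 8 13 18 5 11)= (0 7 5 11 8 13 18 3 16 9 17)(2 4 14)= [7, 1, 4, 16, 14, 11, 6, 5, 13, 17, 10, 8, 12, 18, 2, 15, 9, 0, 3]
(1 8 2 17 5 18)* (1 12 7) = [0, 8, 17, 3, 4, 18, 6, 1, 2, 9, 10, 11, 7, 13, 14, 15, 16, 5, 12] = (1 8 2 17 5 18 12 7)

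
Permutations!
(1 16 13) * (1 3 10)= (1 16 13 3 10)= [0, 16, 2, 10, 4, 5, 6, 7, 8, 9, 1, 11, 12, 3, 14, 15, 13]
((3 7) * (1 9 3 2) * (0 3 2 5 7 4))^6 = ((0 3 4)(1 9 2)(5 7))^6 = (9)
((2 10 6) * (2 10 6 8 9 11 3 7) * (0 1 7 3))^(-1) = (0 11 9 8 10 6 2 7 1)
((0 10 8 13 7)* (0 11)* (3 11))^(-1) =(0 11 3 7 13 8 10)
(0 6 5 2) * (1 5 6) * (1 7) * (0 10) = (0 7 1 5 2 10) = [7, 5, 10, 3, 4, 2, 6, 1, 8, 9, 0]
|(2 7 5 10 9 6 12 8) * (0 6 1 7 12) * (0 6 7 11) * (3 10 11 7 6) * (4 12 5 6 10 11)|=40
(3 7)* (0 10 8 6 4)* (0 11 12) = [10, 1, 2, 7, 11, 5, 4, 3, 6, 9, 8, 12, 0] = (0 10 8 6 4 11 12)(3 7)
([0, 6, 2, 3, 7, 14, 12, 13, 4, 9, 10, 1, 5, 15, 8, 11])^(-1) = [0, 11, 2, 3, 8, 12, 1, 4, 14, 9, 10, 15, 6, 7, 5, 13]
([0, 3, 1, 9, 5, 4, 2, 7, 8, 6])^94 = (1 2 6 9 3)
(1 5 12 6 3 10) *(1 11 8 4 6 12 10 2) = [0, 5, 1, 2, 6, 10, 3, 7, 4, 9, 11, 8, 12] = (12)(1 5 10 11 8 4 6 3 2)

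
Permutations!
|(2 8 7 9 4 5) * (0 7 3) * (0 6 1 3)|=|(0 7 9 4 5 2 8)(1 3 6)|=21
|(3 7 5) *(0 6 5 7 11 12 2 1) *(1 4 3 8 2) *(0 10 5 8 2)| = |(0 6 8)(1 10 5 2 4 3 11 12)| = 24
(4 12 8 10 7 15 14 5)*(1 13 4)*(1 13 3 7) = [0, 3, 2, 7, 12, 13, 6, 15, 10, 9, 1, 11, 8, 4, 5, 14] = (1 3 7 15 14 5 13 4 12 8 10)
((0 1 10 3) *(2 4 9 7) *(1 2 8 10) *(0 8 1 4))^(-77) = (0 2)(1 7 9 4)(3 8 10)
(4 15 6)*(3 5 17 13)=(3 5 17 13)(4 15 6)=[0, 1, 2, 5, 15, 17, 4, 7, 8, 9, 10, 11, 12, 3, 14, 6, 16, 13]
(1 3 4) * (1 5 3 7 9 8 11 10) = (1 7 9 8 11 10)(3 4 5) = [0, 7, 2, 4, 5, 3, 6, 9, 11, 8, 1, 10]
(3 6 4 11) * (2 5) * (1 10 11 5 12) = [0, 10, 12, 6, 5, 2, 4, 7, 8, 9, 11, 3, 1] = (1 10 11 3 6 4 5 2 12)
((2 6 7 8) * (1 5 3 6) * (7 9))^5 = ((1 5 3 6 9 7 8 2))^5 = (1 7 3 2 9 5 8 6)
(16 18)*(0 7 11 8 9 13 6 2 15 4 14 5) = [7, 1, 15, 3, 14, 0, 2, 11, 9, 13, 10, 8, 12, 6, 5, 4, 18, 17, 16] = (0 7 11 8 9 13 6 2 15 4 14 5)(16 18)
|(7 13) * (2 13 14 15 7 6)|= 3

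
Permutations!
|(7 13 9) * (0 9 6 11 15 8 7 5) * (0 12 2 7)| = |(0 9 5 12 2 7 13 6 11 15 8)| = 11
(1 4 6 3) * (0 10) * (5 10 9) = [9, 4, 2, 1, 6, 10, 3, 7, 8, 5, 0] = (0 9 5 10)(1 4 6 3)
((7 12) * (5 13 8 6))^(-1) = ((5 13 8 6)(7 12))^(-1) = (5 6 8 13)(7 12)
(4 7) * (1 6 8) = (1 6 8)(4 7) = [0, 6, 2, 3, 7, 5, 8, 4, 1]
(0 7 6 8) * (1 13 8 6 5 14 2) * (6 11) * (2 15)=(0 7 5 14 15 2 1 13 8)(6 11)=[7, 13, 1, 3, 4, 14, 11, 5, 0, 9, 10, 6, 12, 8, 15, 2]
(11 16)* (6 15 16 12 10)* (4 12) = [0, 1, 2, 3, 12, 5, 15, 7, 8, 9, 6, 4, 10, 13, 14, 16, 11] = (4 12 10 6 15 16 11)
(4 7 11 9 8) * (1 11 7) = [0, 11, 2, 3, 1, 5, 6, 7, 4, 8, 10, 9] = (1 11 9 8 4)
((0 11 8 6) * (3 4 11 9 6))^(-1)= ((0 9 6)(3 4 11 8))^(-1)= (0 6 9)(3 8 11 4)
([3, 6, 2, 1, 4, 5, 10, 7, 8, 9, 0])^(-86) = (0 10 6 1 3)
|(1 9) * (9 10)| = 3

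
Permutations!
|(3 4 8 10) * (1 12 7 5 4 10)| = |(1 12 7 5 4 8)(3 10)| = 6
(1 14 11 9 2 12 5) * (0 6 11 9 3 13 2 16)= (0 6 11 3 13 2 12 5 1 14 9 16)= [6, 14, 12, 13, 4, 1, 11, 7, 8, 16, 10, 3, 5, 2, 9, 15, 0]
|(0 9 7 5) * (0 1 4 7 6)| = 12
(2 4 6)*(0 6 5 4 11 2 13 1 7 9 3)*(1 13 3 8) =[6, 7, 11, 0, 5, 4, 3, 9, 1, 8, 10, 2, 12, 13] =(13)(0 6 3)(1 7 9 8)(2 11)(4 5)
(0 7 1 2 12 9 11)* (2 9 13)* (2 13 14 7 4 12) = (0 4 12 14 7 1 9 11) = [4, 9, 2, 3, 12, 5, 6, 1, 8, 11, 10, 0, 14, 13, 7]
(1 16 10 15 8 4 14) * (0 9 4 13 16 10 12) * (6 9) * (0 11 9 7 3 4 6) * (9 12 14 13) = (1 10 15 8 9 6 7 3 4 13 16 14)(11 12) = [0, 10, 2, 4, 13, 5, 7, 3, 9, 6, 15, 12, 11, 16, 1, 8, 14]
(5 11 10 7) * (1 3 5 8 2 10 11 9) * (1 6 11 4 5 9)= (1 3 9 6 11 4 5)(2 10 7 8)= [0, 3, 10, 9, 5, 1, 11, 8, 2, 6, 7, 4]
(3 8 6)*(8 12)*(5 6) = (3 12 8 5 6) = [0, 1, 2, 12, 4, 6, 3, 7, 5, 9, 10, 11, 8]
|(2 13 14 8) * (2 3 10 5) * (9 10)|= |(2 13 14 8 3 9 10 5)|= 8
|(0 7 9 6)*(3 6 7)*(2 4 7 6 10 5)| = 9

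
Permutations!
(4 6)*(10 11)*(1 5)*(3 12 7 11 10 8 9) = (1 5)(3 12 7 11 8 9)(4 6) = [0, 5, 2, 12, 6, 1, 4, 11, 9, 3, 10, 8, 7]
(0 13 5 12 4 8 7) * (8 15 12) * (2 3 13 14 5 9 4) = (0 14 5 8 7)(2 3 13 9 4 15 12) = [14, 1, 3, 13, 15, 8, 6, 0, 7, 4, 10, 11, 2, 9, 5, 12]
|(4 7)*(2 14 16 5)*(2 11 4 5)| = 12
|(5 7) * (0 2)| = |(0 2)(5 7)| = 2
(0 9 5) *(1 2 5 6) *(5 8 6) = (0 9 5)(1 2 8 6) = [9, 2, 8, 3, 4, 0, 1, 7, 6, 5]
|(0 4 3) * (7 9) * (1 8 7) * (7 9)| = 3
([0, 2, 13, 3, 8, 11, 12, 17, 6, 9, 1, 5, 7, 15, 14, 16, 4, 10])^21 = [0, 7, 17, 3, 13, 11, 16, 8, 15, 9, 12, 5, 4, 10, 14, 1, 2, 6]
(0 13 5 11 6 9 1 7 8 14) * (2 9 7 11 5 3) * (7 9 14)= [13, 11, 14, 2, 4, 5, 9, 8, 7, 1, 10, 6, 12, 3, 0]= (0 13 3 2 14)(1 11 6 9)(7 8)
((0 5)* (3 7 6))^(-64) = ((0 5)(3 7 6))^(-64) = (3 6 7)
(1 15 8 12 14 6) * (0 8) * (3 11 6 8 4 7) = (0 4 7 3 11 6 1 15)(8 12 14) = [4, 15, 2, 11, 7, 5, 1, 3, 12, 9, 10, 6, 14, 13, 8, 0]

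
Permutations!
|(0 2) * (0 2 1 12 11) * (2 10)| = |(0 1 12 11)(2 10)| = 4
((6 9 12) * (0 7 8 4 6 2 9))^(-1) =(0 6 4 8 7)(2 12 9)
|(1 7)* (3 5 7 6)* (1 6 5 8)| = |(1 5 7 6 3 8)| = 6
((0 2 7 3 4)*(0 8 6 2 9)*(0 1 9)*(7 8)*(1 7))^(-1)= ((1 9 7 3 4)(2 8 6))^(-1)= (1 4 3 7 9)(2 6 8)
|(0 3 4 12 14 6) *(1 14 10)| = |(0 3 4 12 10 1 14 6)| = 8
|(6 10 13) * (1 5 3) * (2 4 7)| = 3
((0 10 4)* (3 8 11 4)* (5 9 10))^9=(0 5 9 10 3 8 11 4)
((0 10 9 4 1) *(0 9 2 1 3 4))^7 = ((0 10 2 1 9)(3 4))^7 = (0 2 9 10 1)(3 4)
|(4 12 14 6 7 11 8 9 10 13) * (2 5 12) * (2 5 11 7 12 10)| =|(2 11 8 9)(4 5 10 13)(6 12 14)| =12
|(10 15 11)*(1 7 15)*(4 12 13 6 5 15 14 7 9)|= |(1 9 4 12 13 6 5 15 11 10)(7 14)|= 10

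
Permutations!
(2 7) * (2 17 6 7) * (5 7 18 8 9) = (5 7 17 6 18 8 9) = [0, 1, 2, 3, 4, 7, 18, 17, 9, 5, 10, 11, 12, 13, 14, 15, 16, 6, 8]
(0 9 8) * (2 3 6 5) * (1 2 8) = [9, 2, 3, 6, 4, 8, 5, 7, 0, 1] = (0 9 1 2 3 6 5 8)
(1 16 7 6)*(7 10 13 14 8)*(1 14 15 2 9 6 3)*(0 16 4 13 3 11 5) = (0 16 10 3 1 4 13 15 2 9 6 14 8 7 11 5) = [16, 4, 9, 1, 13, 0, 14, 11, 7, 6, 3, 5, 12, 15, 8, 2, 10]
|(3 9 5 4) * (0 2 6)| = 12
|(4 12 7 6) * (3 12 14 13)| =|(3 12 7 6 4 14 13)| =7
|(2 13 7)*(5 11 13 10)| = 6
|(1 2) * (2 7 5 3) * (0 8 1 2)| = |(0 8 1 7 5 3)| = 6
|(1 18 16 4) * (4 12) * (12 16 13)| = 5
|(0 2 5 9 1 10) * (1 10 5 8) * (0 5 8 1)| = |(0 2 1 8)(5 9 10)| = 12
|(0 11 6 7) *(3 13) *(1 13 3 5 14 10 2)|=12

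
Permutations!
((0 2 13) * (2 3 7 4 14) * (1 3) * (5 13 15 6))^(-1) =((0 1 3 7 4 14 2 15 6 5 13))^(-1) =(0 13 5 6 15 2 14 4 7 3 1)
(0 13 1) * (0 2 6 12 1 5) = (0 13 5)(1 2 6 12) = [13, 2, 6, 3, 4, 0, 12, 7, 8, 9, 10, 11, 1, 5]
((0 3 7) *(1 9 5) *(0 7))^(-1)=(0 3)(1 5 9)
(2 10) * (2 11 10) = (10 11) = [0, 1, 2, 3, 4, 5, 6, 7, 8, 9, 11, 10]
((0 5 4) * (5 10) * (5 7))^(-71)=((0 10 7 5 4))^(-71)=(0 4 5 7 10)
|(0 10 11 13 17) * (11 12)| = |(0 10 12 11 13 17)| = 6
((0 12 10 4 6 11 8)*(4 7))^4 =(0 4)(6 12)(7 8)(10 11)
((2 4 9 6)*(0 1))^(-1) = (0 1)(2 6 9 4)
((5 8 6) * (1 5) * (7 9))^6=((1 5 8 6)(7 9))^6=(9)(1 8)(5 6)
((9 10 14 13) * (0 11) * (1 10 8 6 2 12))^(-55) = (0 11)(1 12 2 6 8 9 13 14 10)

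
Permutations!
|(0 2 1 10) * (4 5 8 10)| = 7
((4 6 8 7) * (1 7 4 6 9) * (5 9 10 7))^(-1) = ((1 5 9)(4 10 7 6 8))^(-1) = (1 9 5)(4 8 6 7 10)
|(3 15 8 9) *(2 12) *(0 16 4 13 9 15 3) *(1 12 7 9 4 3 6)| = 18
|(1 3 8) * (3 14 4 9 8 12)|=10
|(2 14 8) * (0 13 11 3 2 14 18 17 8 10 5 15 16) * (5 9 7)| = 15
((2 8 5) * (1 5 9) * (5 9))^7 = ((1 9)(2 8 5))^7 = (1 9)(2 8 5)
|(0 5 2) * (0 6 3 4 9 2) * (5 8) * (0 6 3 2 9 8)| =|(9)(2 3 4 8 5 6)| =6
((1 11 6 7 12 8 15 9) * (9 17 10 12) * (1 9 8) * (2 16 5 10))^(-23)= ((1 11 6 7 8 15 17 2 16 5 10 12))^(-23)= (1 11 6 7 8 15 17 2 16 5 10 12)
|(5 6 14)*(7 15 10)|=3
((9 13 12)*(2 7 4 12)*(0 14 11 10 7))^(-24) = ((0 14 11 10 7 4 12 9 13 2))^(-24) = (0 12 11 13 7)(2 4 14 9 10)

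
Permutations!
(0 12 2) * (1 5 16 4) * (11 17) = (0 12 2)(1 5 16 4)(11 17) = [12, 5, 0, 3, 1, 16, 6, 7, 8, 9, 10, 17, 2, 13, 14, 15, 4, 11]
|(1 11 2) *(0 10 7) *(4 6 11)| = 15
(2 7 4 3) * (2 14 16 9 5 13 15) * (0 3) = (0 3 14 16 9 5 13 15 2 7 4) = [3, 1, 7, 14, 0, 13, 6, 4, 8, 5, 10, 11, 12, 15, 16, 2, 9]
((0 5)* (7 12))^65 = (0 5)(7 12)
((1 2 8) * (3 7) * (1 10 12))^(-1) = ((1 2 8 10 12)(3 7))^(-1) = (1 12 10 8 2)(3 7)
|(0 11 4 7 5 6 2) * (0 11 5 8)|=|(0 5 6 2 11 4 7 8)|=8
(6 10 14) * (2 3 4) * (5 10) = (2 3 4)(5 10 14 6) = [0, 1, 3, 4, 2, 10, 5, 7, 8, 9, 14, 11, 12, 13, 6]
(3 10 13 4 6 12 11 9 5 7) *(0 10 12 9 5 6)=(0 10 13 4)(3 12 11 5 7)(6 9)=[10, 1, 2, 12, 0, 7, 9, 3, 8, 6, 13, 5, 11, 4]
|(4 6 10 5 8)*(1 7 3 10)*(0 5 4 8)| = |(0 5)(1 7 3 10 4 6)| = 6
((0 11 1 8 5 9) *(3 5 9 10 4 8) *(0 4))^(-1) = ((0 11 1 3 5 10)(4 8 9))^(-1) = (0 10 5 3 1 11)(4 9 8)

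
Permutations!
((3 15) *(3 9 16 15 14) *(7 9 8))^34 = ((3 14)(7 9 16 15 8))^34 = (7 8 15 16 9)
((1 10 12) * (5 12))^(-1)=((1 10 5 12))^(-1)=(1 12 5 10)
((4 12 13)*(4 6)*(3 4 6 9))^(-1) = ((3 4 12 13 9))^(-1) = (3 9 13 12 4)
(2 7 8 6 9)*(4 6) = (2 7 8 4 6 9) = [0, 1, 7, 3, 6, 5, 9, 8, 4, 2]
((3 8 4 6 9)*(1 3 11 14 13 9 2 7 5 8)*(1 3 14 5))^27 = (1 5 7 11 2 9 6 13 4 14 8)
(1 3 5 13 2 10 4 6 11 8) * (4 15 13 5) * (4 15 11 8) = [0, 3, 10, 15, 6, 5, 8, 7, 1, 9, 11, 4, 12, 2, 14, 13] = (1 3 15 13 2 10 11 4 6 8)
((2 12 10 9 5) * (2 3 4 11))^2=((2 12 10 9 5 3 4 11))^2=(2 10 5 4)(3 11 12 9)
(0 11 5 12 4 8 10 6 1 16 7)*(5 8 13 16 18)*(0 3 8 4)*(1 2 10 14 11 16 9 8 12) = (0 16 7 3 12)(1 18 5)(2 10 6)(4 13 9 8 14 11) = [16, 18, 10, 12, 13, 1, 2, 3, 14, 8, 6, 4, 0, 9, 11, 15, 7, 17, 5]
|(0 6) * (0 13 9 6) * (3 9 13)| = |(13)(3 9 6)| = 3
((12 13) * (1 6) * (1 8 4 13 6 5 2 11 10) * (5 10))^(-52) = (2 5 11)(4 6 13 8 12)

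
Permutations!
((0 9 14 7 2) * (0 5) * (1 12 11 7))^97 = ((0 9 14 1 12 11 7 2 5))^97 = (0 2 11 1 9 5 7 12 14)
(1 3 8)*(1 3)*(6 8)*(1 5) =(1 5)(3 6 8) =[0, 5, 2, 6, 4, 1, 8, 7, 3]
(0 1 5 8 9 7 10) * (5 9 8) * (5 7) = (0 1 9 5 7 10) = [1, 9, 2, 3, 4, 7, 6, 10, 8, 5, 0]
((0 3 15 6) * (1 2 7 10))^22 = (0 15)(1 7)(2 10)(3 6)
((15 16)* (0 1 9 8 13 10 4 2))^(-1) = (0 2 4 10 13 8 9 1)(15 16)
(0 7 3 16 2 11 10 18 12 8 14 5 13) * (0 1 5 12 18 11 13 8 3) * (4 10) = (18)(0 7)(1 5 8 14 12 3 16 2 13)(4 10 11) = [7, 5, 13, 16, 10, 8, 6, 0, 14, 9, 11, 4, 3, 1, 12, 15, 2, 17, 18]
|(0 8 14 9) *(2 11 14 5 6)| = 8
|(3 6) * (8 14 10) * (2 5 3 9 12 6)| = 3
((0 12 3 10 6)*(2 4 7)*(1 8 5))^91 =((0 12 3 10 6)(1 8 5)(2 4 7))^91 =(0 12 3 10 6)(1 8 5)(2 4 7)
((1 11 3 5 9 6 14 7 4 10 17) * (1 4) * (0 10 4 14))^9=((0 10 17 14 7 1 11 3 5 9 6))^9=(0 9 3 1 14 10 6 5 11 7 17)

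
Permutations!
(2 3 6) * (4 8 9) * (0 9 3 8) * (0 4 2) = [9, 1, 8, 6, 4, 5, 0, 7, 3, 2] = (0 9 2 8 3 6)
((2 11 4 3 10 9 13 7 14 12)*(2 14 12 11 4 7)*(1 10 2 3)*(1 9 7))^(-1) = ((1 10 7 12 14 11)(2 4 9 13 3))^(-1) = (1 11 14 12 7 10)(2 3 13 9 4)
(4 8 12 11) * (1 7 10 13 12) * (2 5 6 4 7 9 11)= (1 9 11 7 10 13 12 2 5 6 4 8)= [0, 9, 5, 3, 8, 6, 4, 10, 1, 11, 13, 7, 2, 12]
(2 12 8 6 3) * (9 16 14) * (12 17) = (2 17 12 8 6 3)(9 16 14) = [0, 1, 17, 2, 4, 5, 3, 7, 6, 16, 10, 11, 8, 13, 9, 15, 14, 12]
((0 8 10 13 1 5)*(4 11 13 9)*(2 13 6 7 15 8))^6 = ((0 2 13 1 5)(4 11 6 7 15 8 10 9))^6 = (0 2 13 1 5)(4 10 15 6)(7 11 9 8)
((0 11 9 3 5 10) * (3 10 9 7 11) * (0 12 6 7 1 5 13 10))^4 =(0 12 1 3 6 5 13 7 9 10 11)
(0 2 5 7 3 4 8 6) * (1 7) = [2, 7, 5, 4, 8, 1, 0, 3, 6] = (0 2 5 1 7 3 4 8 6)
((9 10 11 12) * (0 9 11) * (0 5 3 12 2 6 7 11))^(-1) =((0 9 10 5 3 12)(2 6 7 11))^(-1) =(0 12 3 5 10 9)(2 11 7 6)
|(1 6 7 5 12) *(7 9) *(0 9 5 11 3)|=20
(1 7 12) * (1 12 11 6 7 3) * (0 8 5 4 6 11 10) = [8, 3, 2, 1, 6, 4, 7, 10, 5, 9, 0, 11, 12] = (12)(0 8 5 4 6 7 10)(1 3)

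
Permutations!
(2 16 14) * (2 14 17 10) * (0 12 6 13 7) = (0 12 6 13 7)(2 16 17 10) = [12, 1, 16, 3, 4, 5, 13, 0, 8, 9, 2, 11, 6, 7, 14, 15, 17, 10]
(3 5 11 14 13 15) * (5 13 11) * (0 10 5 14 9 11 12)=(0 10 5 14 12)(3 13 15)(9 11)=[10, 1, 2, 13, 4, 14, 6, 7, 8, 11, 5, 9, 0, 15, 12, 3]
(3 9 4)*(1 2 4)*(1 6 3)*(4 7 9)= [0, 2, 7, 4, 1, 5, 3, 9, 8, 6]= (1 2 7 9 6 3 4)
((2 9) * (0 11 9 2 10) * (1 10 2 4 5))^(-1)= ((0 11 9 2 4 5 1 10))^(-1)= (0 10 1 5 4 2 9 11)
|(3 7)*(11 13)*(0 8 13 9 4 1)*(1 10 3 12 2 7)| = 9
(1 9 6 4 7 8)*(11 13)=(1 9 6 4 7 8)(11 13)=[0, 9, 2, 3, 7, 5, 4, 8, 1, 6, 10, 13, 12, 11]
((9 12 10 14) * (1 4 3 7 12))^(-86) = (1 3 12 14)(4 7 10 9)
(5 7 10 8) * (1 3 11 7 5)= (1 3 11 7 10 8)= [0, 3, 2, 11, 4, 5, 6, 10, 1, 9, 8, 7]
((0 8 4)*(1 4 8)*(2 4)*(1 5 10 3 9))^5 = (0 1 10 4 9 5 2 3)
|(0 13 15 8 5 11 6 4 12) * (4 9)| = 10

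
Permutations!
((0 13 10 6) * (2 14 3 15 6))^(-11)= (0 3 10 6 14 13 15 2)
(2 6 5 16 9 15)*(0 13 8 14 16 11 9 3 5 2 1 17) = [13, 17, 6, 5, 4, 11, 2, 7, 14, 15, 10, 9, 12, 8, 16, 1, 3, 0] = (0 13 8 14 16 3 5 11 9 15 1 17)(2 6)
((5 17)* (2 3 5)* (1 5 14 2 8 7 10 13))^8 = ((1 5 17 8 7 10 13)(2 3 14))^8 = (1 5 17 8 7 10 13)(2 14 3)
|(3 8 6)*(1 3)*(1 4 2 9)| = |(1 3 8 6 4 2 9)| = 7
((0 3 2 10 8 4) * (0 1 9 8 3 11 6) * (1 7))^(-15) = ((0 11 6)(1 9 8 4 7)(2 10 3))^(-15) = (11)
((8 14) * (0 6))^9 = (0 6)(8 14)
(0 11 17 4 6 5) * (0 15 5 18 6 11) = [0, 1, 2, 3, 11, 15, 18, 7, 8, 9, 10, 17, 12, 13, 14, 5, 16, 4, 6] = (4 11 17)(5 15)(6 18)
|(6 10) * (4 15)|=|(4 15)(6 10)|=2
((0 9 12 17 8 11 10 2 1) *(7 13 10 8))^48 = (0 17 10)(1 12 13)(2 9 7)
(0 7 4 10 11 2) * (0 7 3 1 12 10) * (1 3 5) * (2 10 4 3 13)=(0 5 1 12 4)(2 7 3 13)(10 11)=[5, 12, 7, 13, 0, 1, 6, 3, 8, 9, 11, 10, 4, 2]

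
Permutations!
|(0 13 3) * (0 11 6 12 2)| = 7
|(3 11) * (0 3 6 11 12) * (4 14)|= 6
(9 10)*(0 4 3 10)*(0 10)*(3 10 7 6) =(0 4 10 9 7 6 3) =[4, 1, 2, 0, 10, 5, 3, 6, 8, 7, 9]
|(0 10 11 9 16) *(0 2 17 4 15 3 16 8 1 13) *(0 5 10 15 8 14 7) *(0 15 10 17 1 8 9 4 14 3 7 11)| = |(0 10)(1 13 5 17 14 11 4 9 3 16 2)(7 15)| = 22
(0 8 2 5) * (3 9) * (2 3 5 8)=(0 2 8 3 9 5)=[2, 1, 8, 9, 4, 0, 6, 7, 3, 5]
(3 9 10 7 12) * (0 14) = (0 14)(3 9 10 7 12) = [14, 1, 2, 9, 4, 5, 6, 12, 8, 10, 7, 11, 3, 13, 0]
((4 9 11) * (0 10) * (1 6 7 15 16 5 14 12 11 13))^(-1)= ((0 10)(1 6 7 15 16 5 14 12 11 4 9 13))^(-1)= (0 10)(1 13 9 4 11 12 14 5 16 15 7 6)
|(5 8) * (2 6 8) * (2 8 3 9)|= 4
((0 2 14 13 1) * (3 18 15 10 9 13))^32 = (0 14 18 10 13)(1 2 3 15 9) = ((0 2 14 3 18 15 10 9 13 1))^32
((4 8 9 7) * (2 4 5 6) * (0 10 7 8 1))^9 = (0 10 7 5 6 2 4 1)(8 9)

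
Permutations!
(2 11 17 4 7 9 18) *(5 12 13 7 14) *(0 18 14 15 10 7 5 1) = [18, 0, 11, 3, 15, 12, 6, 9, 8, 14, 7, 17, 13, 5, 1, 10, 16, 4, 2] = (0 18 2 11 17 4 15 10 7 9 14 1)(5 12 13)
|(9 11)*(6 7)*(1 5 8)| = |(1 5 8)(6 7)(9 11)| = 6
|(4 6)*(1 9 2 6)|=|(1 9 2 6 4)|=5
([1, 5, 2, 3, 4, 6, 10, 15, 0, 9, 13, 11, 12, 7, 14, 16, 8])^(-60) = (16)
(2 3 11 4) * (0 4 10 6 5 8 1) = (0 4 2 3 11 10 6 5 8 1) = [4, 0, 3, 11, 2, 8, 5, 7, 1, 9, 6, 10]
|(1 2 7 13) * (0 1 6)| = 6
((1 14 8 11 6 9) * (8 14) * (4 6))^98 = (14)(1 11 6)(4 9 8)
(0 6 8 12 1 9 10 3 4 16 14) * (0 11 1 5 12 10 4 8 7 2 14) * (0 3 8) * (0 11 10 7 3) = (0 6 3 11 1 9 4 16)(2 14 10 8 7)(5 12) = [6, 9, 14, 11, 16, 12, 3, 2, 7, 4, 8, 1, 5, 13, 10, 15, 0]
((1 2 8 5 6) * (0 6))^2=(0 1 8)(2 5 6)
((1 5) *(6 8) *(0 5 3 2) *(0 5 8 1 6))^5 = ((0 8)(1 3 2 5 6))^5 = (0 8)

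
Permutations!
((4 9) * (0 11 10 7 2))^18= (0 7 11 2 10)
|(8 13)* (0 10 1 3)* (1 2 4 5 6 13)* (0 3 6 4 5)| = |(0 10 2 5 4)(1 6 13 8)| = 20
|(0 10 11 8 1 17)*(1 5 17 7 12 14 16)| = 30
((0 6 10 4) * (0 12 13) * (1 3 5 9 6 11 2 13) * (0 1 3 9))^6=((0 11 2 13 1 9 6 10 4 12 3 5))^6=(0 6)(1 3)(2 4)(5 9)(10 11)(12 13)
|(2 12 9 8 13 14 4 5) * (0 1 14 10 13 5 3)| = 10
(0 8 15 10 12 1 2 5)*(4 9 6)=(0 8 15 10 12 1 2 5)(4 9 6)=[8, 2, 5, 3, 9, 0, 4, 7, 15, 6, 12, 11, 1, 13, 14, 10]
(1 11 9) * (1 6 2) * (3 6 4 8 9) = (1 11 3 6 2)(4 8 9) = [0, 11, 1, 6, 8, 5, 2, 7, 9, 4, 10, 3]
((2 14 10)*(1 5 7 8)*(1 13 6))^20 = (1 7 13)(2 10 14)(5 8 6)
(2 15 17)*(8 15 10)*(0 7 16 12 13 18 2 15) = (0 7 16 12 13 18 2 10 8)(15 17) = [7, 1, 10, 3, 4, 5, 6, 16, 0, 9, 8, 11, 13, 18, 14, 17, 12, 15, 2]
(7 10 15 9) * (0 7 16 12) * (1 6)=(0 7 10 15 9 16 12)(1 6)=[7, 6, 2, 3, 4, 5, 1, 10, 8, 16, 15, 11, 0, 13, 14, 9, 12]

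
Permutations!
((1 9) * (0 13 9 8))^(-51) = ((0 13 9 1 8))^(-51) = (0 8 1 9 13)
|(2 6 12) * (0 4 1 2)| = 6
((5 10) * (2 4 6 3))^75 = ((2 4 6 3)(5 10))^75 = (2 3 6 4)(5 10)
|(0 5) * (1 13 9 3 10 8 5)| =|(0 1 13 9 3 10 8 5)| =8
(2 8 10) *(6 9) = (2 8 10)(6 9) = [0, 1, 8, 3, 4, 5, 9, 7, 10, 6, 2]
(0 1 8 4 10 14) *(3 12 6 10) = [1, 8, 2, 12, 3, 5, 10, 7, 4, 9, 14, 11, 6, 13, 0] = (0 1 8 4 3 12 6 10 14)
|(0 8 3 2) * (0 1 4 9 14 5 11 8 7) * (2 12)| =|(0 7)(1 4 9 14 5 11 8 3 12 2)| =10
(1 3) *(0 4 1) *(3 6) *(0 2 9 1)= (0 4)(1 6 3 2 9)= [4, 6, 9, 2, 0, 5, 3, 7, 8, 1]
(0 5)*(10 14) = (0 5)(10 14) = [5, 1, 2, 3, 4, 0, 6, 7, 8, 9, 14, 11, 12, 13, 10]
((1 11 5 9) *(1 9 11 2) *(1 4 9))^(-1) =(1 9 4 2)(5 11)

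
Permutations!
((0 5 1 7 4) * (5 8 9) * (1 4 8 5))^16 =(9)(0 5 4)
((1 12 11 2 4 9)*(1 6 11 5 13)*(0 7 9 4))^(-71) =(0 7 9 6 11 2)(1 12 5 13)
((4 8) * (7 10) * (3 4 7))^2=((3 4 8 7 10))^2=(3 8 10 4 7)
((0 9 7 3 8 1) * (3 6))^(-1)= (0 1 8 3 6 7 9)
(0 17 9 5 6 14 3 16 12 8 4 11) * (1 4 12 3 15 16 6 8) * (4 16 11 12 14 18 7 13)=(0 17 9 5 8 14 15 11)(1 16 3 6 18 7 13 4 12)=[17, 16, 2, 6, 12, 8, 18, 13, 14, 5, 10, 0, 1, 4, 15, 11, 3, 9, 7]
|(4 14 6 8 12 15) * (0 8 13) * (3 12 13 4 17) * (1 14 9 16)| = 12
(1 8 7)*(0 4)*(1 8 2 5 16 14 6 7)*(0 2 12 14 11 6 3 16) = (0 4 2 5)(1 12 14 3 16 11 6 7 8) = [4, 12, 5, 16, 2, 0, 7, 8, 1, 9, 10, 6, 14, 13, 3, 15, 11]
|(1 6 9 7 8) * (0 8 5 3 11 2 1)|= |(0 8)(1 6 9 7 5 3 11 2)|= 8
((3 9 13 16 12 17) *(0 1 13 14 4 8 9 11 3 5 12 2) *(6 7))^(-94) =((0 1 13 16 2)(3 11)(4 8 9 14)(5 12 17)(6 7))^(-94) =(0 1 13 16 2)(4 9)(5 17 12)(8 14)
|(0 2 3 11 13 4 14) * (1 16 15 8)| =|(0 2 3 11 13 4 14)(1 16 15 8)| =28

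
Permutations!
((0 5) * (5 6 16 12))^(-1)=((0 6 16 12 5))^(-1)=(0 5 12 16 6)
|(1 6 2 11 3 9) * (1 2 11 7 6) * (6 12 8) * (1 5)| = 8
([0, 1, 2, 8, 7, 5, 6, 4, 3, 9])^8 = (9)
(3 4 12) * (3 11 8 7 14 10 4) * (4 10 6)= [0, 1, 2, 3, 12, 5, 4, 14, 7, 9, 10, 8, 11, 13, 6]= (4 12 11 8 7 14 6)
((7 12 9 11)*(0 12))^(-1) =((0 12 9 11 7))^(-1) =(0 7 11 9 12)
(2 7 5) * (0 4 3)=(0 4 3)(2 7 5)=[4, 1, 7, 0, 3, 2, 6, 5]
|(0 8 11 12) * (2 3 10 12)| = |(0 8 11 2 3 10 12)| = 7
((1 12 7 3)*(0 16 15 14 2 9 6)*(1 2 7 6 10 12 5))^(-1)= (0 6 12 10 9 2 3 7 14 15 16)(1 5)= ((0 16 15 14 7 3 2 9 10 12 6)(1 5))^(-1)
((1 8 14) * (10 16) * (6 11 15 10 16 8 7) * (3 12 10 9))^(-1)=(16)(1 14 8 10 12 3 9 15 11 6 7)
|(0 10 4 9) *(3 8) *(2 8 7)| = 4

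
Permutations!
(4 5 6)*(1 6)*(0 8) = [8, 6, 2, 3, 5, 1, 4, 7, 0] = (0 8)(1 6 4 5)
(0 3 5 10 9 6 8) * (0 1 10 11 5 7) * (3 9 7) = (0 9 6 8 1 10 7)(5 11) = [9, 10, 2, 3, 4, 11, 8, 0, 1, 6, 7, 5]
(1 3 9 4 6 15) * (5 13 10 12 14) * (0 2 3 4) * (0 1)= (0 2 3 9 1 4 6 15)(5 13 10 12 14)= [2, 4, 3, 9, 6, 13, 15, 7, 8, 1, 12, 11, 14, 10, 5, 0]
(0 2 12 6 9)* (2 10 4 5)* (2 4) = (0 10 2 12 6 9)(4 5) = [10, 1, 12, 3, 5, 4, 9, 7, 8, 0, 2, 11, 6]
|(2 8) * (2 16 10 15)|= |(2 8 16 10 15)|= 5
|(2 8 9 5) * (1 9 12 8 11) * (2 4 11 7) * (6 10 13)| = 30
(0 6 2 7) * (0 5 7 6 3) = (0 3)(2 6)(5 7) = [3, 1, 6, 0, 4, 7, 2, 5]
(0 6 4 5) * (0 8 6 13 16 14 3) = [13, 1, 2, 0, 5, 8, 4, 7, 6, 9, 10, 11, 12, 16, 3, 15, 14] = (0 13 16 14 3)(4 5 8 6)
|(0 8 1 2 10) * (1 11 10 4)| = 12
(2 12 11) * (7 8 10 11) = (2 12 7 8 10 11) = [0, 1, 12, 3, 4, 5, 6, 8, 10, 9, 11, 2, 7]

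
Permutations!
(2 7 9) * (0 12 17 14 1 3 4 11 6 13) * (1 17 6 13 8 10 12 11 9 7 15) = [11, 3, 15, 4, 9, 5, 8, 7, 10, 2, 12, 13, 6, 0, 17, 1, 16, 14] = (0 11 13)(1 3 4 9 2 15)(6 8 10 12)(14 17)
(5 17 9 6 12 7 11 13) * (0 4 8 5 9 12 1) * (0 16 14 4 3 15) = (0 3 15)(1 16 14 4 8 5 17 12 7 11 13 9 6) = [3, 16, 2, 15, 8, 17, 1, 11, 5, 6, 10, 13, 7, 9, 4, 0, 14, 12]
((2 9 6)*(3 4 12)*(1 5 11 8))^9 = ((1 5 11 8)(2 9 6)(3 4 12))^9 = (12)(1 5 11 8)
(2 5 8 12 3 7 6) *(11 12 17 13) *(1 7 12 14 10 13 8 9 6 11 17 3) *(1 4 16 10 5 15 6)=(1 7 11 14 5 9)(2 15 6)(3 12 4 16 10 13 17 8)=[0, 7, 15, 12, 16, 9, 2, 11, 3, 1, 13, 14, 4, 17, 5, 6, 10, 8]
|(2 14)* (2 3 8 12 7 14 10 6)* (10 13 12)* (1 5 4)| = |(1 5 4)(2 13 12 7 14 3 8 10 6)| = 9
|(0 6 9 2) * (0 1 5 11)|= |(0 6 9 2 1 5 11)|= 7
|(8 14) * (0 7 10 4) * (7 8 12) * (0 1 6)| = 9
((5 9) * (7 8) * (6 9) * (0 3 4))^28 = (0 3 4)(5 6 9)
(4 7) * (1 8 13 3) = (1 8 13 3)(4 7) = [0, 8, 2, 1, 7, 5, 6, 4, 13, 9, 10, 11, 12, 3]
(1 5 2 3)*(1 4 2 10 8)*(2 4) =[0, 5, 3, 2, 4, 10, 6, 7, 1, 9, 8] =(1 5 10 8)(2 3)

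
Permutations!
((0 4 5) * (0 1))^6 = ((0 4 5 1))^6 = (0 5)(1 4)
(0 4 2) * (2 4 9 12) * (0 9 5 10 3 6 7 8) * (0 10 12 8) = [5, 1, 9, 6, 4, 12, 7, 0, 10, 8, 3, 11, 2] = (0 5 12 2 9 8 10 3 6 7)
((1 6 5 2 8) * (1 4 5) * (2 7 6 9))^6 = (1 7 4 2)(5 8 9 6)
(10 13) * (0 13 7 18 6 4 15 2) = (0 13 10 7 18 6 4 15 2) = [13, 1, 0, 3, 15, 5, 4, 18, 8, 9, 7, 11, 12, 10, 14, 2, 16, 17, 6]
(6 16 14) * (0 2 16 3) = (0 2 16 14 6 3) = [2, 1, 16, 0, 4, 5, 3, 7, 8, 9, 10, 11, 12, 13, 6, 15, 14]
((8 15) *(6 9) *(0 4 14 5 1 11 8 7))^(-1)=(0 7 15 8 11 1 5 14 4)(6 9)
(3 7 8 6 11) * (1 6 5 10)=(1 6 11 3 7 8 5 10)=[0, 6, 2, 7, 4, 10, 11, 8, 5, 9, 1, 3]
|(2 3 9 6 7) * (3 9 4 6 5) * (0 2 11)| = 9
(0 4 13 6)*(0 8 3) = (0 4 13 6 8 3) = [4, 1, 2, 0, 13, 5, 8, 7, 3, 9, 10, 11, 12, 6]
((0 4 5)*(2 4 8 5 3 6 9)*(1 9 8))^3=(0 2 6)(1 4 8)(3 5 9)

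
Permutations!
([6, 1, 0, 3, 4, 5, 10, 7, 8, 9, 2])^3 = [2, 1, 10, 3, 4, 5, 0, 7, 8, 9, 6]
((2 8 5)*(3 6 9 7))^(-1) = ((2 8 5)(3 6 9 7))^(-1) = (2 5 8)(3 7 9 6)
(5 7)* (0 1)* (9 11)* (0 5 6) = (0 1 5 7 6)(9 11) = [1, 5, 2, 3, 4, 7, 0, 6, 8, 11, 10, 9]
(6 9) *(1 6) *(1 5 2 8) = [0, 6, 8, 3, 4, 2, 9, 7, 1, 5] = (1 6 9 5 2 8)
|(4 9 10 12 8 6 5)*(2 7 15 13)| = 28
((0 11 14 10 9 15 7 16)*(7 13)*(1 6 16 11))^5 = (0 1 6 16)(7 15 10 11 13 9 14)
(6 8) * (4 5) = (4 5)(6 8) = [0, 1, 2, 3, 5, 4, 8, 7, 6]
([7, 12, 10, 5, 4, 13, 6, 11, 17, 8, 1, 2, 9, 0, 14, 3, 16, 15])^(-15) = (0 13 5 3 15 17 8 9 12 1 10 2 11 7)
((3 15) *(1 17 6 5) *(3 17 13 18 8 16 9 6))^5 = (1 9 18 5 16 13 6 8)(3 17 15) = ((1 13 18 8 16 9 6 5)(3 15 17))^5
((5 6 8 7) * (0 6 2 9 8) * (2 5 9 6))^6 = ((0 2 6)(7 9 8))^6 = (9)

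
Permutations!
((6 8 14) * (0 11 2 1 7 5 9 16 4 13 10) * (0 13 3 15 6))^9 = (0 3 7 14 4 1 8 16 2 6 9 11 15 5)(10 13)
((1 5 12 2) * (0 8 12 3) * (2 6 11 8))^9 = (0 3 5 1 2)(6 11 8 12)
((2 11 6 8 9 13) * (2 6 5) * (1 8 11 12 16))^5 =(1 11)(2 9)(5 8)(6 16)(12 13)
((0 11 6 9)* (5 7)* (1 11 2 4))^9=(0 4 11 9 2 1 6)(5 7)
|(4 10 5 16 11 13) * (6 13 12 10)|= |(4 6 13)(5 16 11 12 10)|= 15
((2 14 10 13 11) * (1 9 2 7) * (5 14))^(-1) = (1 7 11 13 10 14 5 2 9)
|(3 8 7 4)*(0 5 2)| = |(0 5 2)(3 8 7 4)| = 12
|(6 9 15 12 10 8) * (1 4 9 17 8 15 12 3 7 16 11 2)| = 33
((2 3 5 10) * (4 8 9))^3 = ((2 3 5 10)(4 8 9))^3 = (2 10 5 3)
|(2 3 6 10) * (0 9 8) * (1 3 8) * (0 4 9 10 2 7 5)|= 28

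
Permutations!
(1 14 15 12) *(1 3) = [0, 14, 2, 1, 4, 5, 6, 7, 8, 9, 10, 11, 3, 13, 15, 12] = (1 14 15 12 3)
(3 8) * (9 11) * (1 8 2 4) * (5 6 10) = (1 8 3 2 4)(5 6 10)(9 11) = [0, 8, 4, 2, 1, 6, 10, 7, 3, 11, 5, 9]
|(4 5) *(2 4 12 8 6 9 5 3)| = 15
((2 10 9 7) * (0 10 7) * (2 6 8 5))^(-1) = (0 9 10)(2 5 8 6 7)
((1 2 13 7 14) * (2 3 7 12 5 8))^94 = (1 7)(2 8 5 12 13)(3 14)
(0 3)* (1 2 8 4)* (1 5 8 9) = (0 3)(1 2 9)(4 5 8) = [3, 2, 9, 0, 5, 8, 6, 7, 4, 1]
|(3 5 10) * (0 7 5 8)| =|(0 7 5 10 3 8)| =6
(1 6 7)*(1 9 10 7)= (1 6)(7 9 10)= [0, 6, 2, 3, 4, 5, 1, 9, 8, 10, 7]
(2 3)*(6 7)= (2 3)(6 7)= [0, 1, 3, 2, 4, 5, 7, 6]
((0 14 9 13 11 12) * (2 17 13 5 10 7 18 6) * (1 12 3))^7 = ((0 14 9 5 10 7 18 6 2 17 13 11 3 1 12))^7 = (0 6 12 18 1 7 3 10 11 5 13 9 17 14 2)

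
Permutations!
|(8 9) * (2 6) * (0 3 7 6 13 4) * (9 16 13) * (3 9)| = 12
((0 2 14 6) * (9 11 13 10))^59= ((0 2 14 6)(9 11 13 10))^59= (0 6 14 2)(9 10 13 11)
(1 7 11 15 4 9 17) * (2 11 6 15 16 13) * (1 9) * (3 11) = (1 7 6 15 4)(2 3 11 16 13)(9 17) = [0, 7, 3, 11, 1, 5, 15, 6, 8, 17, 10, 16, 12, 2, 14, 4, 13, 9]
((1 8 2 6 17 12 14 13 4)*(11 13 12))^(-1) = ((1 8 2 6 17 11 13 4)(12 14))^(-1) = (1 4 13 11 17 6 2 8)(12 14)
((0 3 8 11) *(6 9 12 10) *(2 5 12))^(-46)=((0 3 8 11)(2 5 12 10 6 9))^(-46)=(0 8)(2 12 6)(3 11)(5 10 9)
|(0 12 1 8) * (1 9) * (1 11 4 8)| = 6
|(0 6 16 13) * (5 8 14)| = |(0 6 16 13)(5 8 14)| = 12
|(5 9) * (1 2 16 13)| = |(1 2 16 13)(5 9)| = 4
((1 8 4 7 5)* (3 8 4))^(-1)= (1 5 7 4)(3 8)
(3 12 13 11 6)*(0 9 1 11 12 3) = (0 9 1 11 6)(12 13) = [9, 11, 2, 3, 4, 5, 0, 7, 8, 1, 10, 6, 13, 12]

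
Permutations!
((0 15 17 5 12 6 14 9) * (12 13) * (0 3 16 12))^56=(0 15 17 5 13)(3 12 14)(6 9 16)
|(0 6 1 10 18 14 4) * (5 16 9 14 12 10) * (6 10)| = |(0 10 18 12 6 1 5 16 9 14 4)| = 11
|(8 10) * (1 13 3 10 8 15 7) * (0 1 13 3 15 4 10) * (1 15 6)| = |(0 15 7 13 6 1 3)(4 10)| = 14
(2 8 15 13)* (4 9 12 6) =[0, 1, 8, 3, 9, 5, 4, 7, 15, 12, 10, 11, 6, 2, 14, 13] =(2 8 15 13)(4 9 12 6)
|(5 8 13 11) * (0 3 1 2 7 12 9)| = 28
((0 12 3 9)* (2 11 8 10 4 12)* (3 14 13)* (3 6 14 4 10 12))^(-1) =(0 9 3 4 12 8 11 2)(6 13 14)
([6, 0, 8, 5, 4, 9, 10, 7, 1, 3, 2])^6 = [0, 1, 2, 3, 4, 5, 6, 7, 8, 9, 10]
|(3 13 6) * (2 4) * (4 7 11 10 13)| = 8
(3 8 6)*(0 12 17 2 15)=(0 12 17 2 15)(3 8 6)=[12, 1, 15, 8, 4, 5, 3, 7, 6, 9, 10, 11, 17, 13, 14, 0, 16, 2]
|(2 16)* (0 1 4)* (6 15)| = |(0 1 4)(2 16)(6 15)| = 6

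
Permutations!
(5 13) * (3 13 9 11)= (3 13 5 9 11)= [0, 1, 2, 13, 4, 9, 6, 7, 8, 11, 10, 3, 12, 5]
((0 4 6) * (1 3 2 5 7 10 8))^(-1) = ((0 4 6)(1 3 2 5 7 10 8))^(-1) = (0 6 4)(1 8 10 7 5 2 3)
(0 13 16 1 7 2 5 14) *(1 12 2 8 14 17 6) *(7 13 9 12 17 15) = (0 9 12 2 5 15 7 8 14)(1 13 16 17 6) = [9, 13, 5, 3, 4, 15, 1, 8, 14, 12, 10, 11, 2, 16, 0, 7, 17, 6]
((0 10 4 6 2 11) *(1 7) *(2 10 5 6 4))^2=((0 5 6 10 2 11)(1 7))^2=(0 6 2)(5 10 11)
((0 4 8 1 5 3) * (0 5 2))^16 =((0 4 8 1 2)(3 5))^16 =(0 4 8 1 2)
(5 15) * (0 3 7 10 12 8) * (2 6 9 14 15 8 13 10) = (0 3 7 2 6 9 14 15 5 8)(10 12 13) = [3, 1, 6, 7, 4, 8, 9, 2, 0, 14, 12, 11, 13, 10, 15, 5]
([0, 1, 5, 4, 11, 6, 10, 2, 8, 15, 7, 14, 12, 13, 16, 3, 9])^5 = (3 9 14 4 15 16 11)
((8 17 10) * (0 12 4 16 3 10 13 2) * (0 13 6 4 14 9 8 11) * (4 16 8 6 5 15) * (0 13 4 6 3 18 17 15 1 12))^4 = (1 3 2 6 5 9 13 15 17 14 11 8 18 12 10 4 16)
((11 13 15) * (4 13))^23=((4 13 15 11))^23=(4 11 15 13)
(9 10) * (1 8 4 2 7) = (1 8 4 2 7)(9 10) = [0, 8, 7, 3, 2, 5, 6, 1, 4, 10, 9]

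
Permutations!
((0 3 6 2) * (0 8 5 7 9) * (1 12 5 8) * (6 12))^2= (0 12 7)(1 2 6)(3 5 9)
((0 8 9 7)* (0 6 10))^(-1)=(0 10 6 7 9 8)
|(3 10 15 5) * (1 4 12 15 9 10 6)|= |(1 4 12 15 5 3 6)(9 10)|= 14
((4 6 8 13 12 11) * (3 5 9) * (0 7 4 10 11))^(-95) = (0 6 12 4 13 7 8)(3 5 9)(10 11)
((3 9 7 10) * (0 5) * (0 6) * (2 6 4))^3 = (0 2 5 6 4)(3 10 7 9)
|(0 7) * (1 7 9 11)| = |(0 9 11 1 7)| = 5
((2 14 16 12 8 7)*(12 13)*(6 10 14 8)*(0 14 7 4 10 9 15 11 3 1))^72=(0 9 14 15 16 11 13 3 12 1 6)(2 4 7 8 10)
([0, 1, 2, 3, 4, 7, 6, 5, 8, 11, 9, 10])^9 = (11)(5 7)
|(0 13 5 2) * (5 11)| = |(0 13 11 5 2)| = 5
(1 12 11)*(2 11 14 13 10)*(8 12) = [0, 8, 11, 3, 4, 5, 6, 7, 12, 9, 2, 1, 14, 10, 13] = (1 8 12 14 13 10 2 11)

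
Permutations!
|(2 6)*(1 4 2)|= 4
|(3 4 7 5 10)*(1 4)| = 6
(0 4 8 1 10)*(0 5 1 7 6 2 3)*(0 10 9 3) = (0 4 8 7 6 2)(1 9 3 10 5) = [4, 9, 0, 10, 8, 1, 2, 6, 7, 3, 5]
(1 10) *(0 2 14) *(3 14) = (0 2 3 14)(1 10) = [2, 10, 3, 14, 4, 5, 6, 7, 8, 9, 1, 11, 12, 13, 0]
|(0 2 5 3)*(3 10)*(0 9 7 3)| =12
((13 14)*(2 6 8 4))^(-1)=((2 6 8 4)(13 14))^(-1)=(2 4 8 6)(13 14)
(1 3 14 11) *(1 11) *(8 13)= [0, 3, 2, 14, 4, 5, 6, 7, 13, 9, 10, 11, 12, 8, 1]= (1 3 14)(8 13)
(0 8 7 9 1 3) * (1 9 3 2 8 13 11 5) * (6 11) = (0 13 6 11 5 1 2 8 7 3) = [13, 2, 8, 0, 4, 1, 11, 3, 7, 9, 10, 5, 12, 6]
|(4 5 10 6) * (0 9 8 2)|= 4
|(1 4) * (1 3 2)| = 4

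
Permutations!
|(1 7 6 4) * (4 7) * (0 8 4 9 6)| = |(0 8 4 1 9 6 7)| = 7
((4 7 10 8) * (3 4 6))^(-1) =((3 4 7 10 8 6))^(-1) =(3 6 8 10 7 4)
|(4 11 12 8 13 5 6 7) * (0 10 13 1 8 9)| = |(0 10 13 5 6 7 4 11 12 9)(1 8)| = 10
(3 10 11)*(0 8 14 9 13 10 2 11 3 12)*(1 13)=(0 8 14 9 1 13 10 3 2 11 12)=[8, 13, 11, 2, 4, 5, 6, 7, 14, 1, 3, 12, 0, 10, 9]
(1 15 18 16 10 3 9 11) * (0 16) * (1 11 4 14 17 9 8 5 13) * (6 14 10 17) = [16, 15, 2, 8, 10, 13, 14, 7, 5, 4, 3, 11, 12, 1, 6, 18, 17, 9, 0] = (0 16 17 9 4 10 3 8 5 13 1 15 18)(6 14)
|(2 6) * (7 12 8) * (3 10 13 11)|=|(2 6)(3 10 13 11)(7 12 8)|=12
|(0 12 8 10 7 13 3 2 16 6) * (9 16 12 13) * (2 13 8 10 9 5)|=10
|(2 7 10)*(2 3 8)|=5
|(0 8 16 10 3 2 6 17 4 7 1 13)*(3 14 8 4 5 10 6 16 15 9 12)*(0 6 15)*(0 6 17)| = 66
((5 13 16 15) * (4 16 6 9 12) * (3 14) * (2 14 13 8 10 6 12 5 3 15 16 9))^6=(16)(2 4)(3 8)(5 15)(6 12)(9 14)(10 13)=((16)(2 14 15 3 13 12 4 9 5 8 10 6))^6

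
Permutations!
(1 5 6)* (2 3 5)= [0, 2, 3, 5, 4, 6, 1]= (1 2 3 5 6)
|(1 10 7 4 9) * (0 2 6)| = |(0 2 6)(1 10 7 4 9)| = 15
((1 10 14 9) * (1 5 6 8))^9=((1 10 14 9 5 6 8))^9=(1 14 5 8 10 9 6)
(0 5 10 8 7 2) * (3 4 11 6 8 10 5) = (0 3 4 11 6 8 7 2) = [3, 1, 0, 4, 11, 5, 8, 2, 7, 9, 10, 6]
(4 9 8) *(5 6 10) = (4 9 8)(5 6 10) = [0, 1, 2, 3, 9, 6, 10, 7, 4, 8, 5]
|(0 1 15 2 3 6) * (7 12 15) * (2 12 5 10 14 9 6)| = |(0 1 7 5 10 14 9 6)(2 3)(12 15)| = 8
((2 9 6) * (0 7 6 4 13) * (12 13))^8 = (13)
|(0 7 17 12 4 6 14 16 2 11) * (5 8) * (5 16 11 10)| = |(0 7 17 12 4 6 14 11)(2 10 5 8 16)| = 40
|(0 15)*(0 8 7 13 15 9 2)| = |(0 9 2)(7 13 15 8)| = 12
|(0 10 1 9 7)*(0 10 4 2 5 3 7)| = 9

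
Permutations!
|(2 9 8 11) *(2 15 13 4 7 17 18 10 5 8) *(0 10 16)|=12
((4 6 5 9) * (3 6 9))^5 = ((3 6 5)(4 9))^5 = (3 5 6)(4 9)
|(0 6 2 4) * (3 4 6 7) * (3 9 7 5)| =4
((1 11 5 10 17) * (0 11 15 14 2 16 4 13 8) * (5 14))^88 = (1 10 15 17 5)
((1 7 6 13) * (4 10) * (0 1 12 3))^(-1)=(0 3 12 13 6 7 1)(4 10)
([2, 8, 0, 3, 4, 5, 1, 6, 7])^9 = [2, 8, 0, 3, 4, 5, 1, 6, 7]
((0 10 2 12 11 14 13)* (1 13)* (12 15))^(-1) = ((0 10 2 15 12 11 14 1 13))^(-1) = (0 13 1 14 11 12 15 2 10)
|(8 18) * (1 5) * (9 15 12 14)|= |(1 5)(8 18)(9 15 12 14)|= 4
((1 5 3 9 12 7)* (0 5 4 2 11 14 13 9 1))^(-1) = ((0 5 3 1 4 2 11 14 13 9 12 7))^(-1) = (0 7 12 9 13 14 11 2 4 1 3 5)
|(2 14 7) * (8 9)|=6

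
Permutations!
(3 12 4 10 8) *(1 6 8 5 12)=[0, 6, 2, 1, 10, 12, 8, 7, 3, 9, 5, 11, 4]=(1 6 8 3)(4 10 5 12)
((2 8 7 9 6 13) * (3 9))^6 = ((2 8 7 3 9 6 13))^6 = (2 13 6 9 3 7 8)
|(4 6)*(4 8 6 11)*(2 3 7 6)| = 10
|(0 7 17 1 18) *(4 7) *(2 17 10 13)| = 9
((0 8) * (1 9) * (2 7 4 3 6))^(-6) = ((0 8)(1 9)(2 7 4 3 6))^(-6) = (9)(2 6 3 4 7)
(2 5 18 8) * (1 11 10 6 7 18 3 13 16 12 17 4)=(1 11 10 6 7 18 8 2 5 3 13 16 12 17 4)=[0, 11, 5, 13, 1, 3, 7, 18, 2, 9, 6, 10, 17, 16, 14, 15, 12, 4, 8]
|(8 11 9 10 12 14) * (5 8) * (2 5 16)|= |(2 5 8 11 9 10 12 14 16)|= 9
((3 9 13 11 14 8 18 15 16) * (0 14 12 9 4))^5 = ((0 14 8 18 15 16 3 4)(9 13 11 12))^5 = (0 16 8 4 15 14 3 18)(9 13 11 12)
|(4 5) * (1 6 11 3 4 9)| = |(1 6 11 3 4 5 9)| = 7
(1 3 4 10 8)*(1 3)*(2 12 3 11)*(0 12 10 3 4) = (0 12 4 3)(2 10 8 11) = [12, 1, 10, 0, 3, 5, 6, 7, 11, 9, 8, 2, 4]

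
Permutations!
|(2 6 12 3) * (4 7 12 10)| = 7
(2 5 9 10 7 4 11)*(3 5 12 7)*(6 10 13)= [0, 1, 12, 5, 11, 9, 10, 4, 8, 13, 3, 2, 7, 6]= (2 12 7 4 11)(3 5 9 13 6 10)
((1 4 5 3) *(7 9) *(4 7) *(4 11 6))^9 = ((1 7 9 11 6 4 5 3))^9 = (1 7 9 11 6 4 5 3)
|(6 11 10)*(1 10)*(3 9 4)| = 12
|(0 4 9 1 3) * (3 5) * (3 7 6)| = 8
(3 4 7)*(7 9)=(3 4 9 7)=[0, 1, 2, 4, 9, 5, 6, 3, 8, 7]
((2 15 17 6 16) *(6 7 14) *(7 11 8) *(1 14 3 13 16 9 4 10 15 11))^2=(1 6 4 15)(2 8 3 16 11 7 13)(9 10 17 14)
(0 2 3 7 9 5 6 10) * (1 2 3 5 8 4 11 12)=(0 3 7 9 8 4 11 12 1 2 5 6 10)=[3, 2, 5, 7, 11, 6, 10, 9, 4, 8, 0, 12, 1]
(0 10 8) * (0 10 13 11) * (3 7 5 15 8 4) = [13, 1, 2, 7, 3, 15, 6, 5, 10, 9, 4, 0, 12, 11, 14, 8] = (0 13 11)(3 7 5 15 8 10 4)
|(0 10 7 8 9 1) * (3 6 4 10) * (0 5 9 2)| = |(0 3 6 4 10 7 8 2)(1 5 9)| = 24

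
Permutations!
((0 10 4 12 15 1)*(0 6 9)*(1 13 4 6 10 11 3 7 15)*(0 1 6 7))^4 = (0 11 3)(1 13 9 15 6 7 12 10 4)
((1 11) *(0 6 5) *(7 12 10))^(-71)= ((0 6 5)(1 11)(7 12 10))^(-71)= (0 6 5)(1 11)(7 12 10)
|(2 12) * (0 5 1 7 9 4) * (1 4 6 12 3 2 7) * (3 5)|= 20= |(0 3 2 5 4)(6 12 7 9)|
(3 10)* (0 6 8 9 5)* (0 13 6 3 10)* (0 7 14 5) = (0 3 7 14 5 13 6 8 9) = [3, 1, 2, 7, 4, 13, 8, 14, 9, 0, 10, 11, 12, 6, 5]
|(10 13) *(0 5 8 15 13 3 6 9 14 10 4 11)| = |(0 5 8 15 13 4 11)(3 6 9 14 10)| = 35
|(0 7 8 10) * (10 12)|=5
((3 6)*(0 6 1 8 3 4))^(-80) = ((0 6 4)(1 8 3))^(-80) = (0 6 4)(1 8 3)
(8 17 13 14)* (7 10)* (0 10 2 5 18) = (0 10 7 2 5 18)(8 17 13 14) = [10, 1, 5, 3, 4, 18, 6, 2, 17, 9, 7, 11, 12, 14, 8, 15, 16, 13, 0]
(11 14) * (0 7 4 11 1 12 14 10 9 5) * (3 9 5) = (0 7 4 11 10 5)(1 12 14)(3 9) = [7, 12, 2, 9, 11, 0, 6, 4, 8, 3, 5, 10, 14, 13, 1]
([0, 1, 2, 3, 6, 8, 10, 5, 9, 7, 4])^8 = [0, 1, 2, 3, 10, 5, 4, 7, 8, 9, 6]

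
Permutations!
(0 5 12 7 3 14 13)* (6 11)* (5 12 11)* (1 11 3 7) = (0 12 1 11 6 5 3 14 13) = [12, 11, 2, 14, 4, 3, 5, 7, 8, 9, 10, 6, 1, 0, 13]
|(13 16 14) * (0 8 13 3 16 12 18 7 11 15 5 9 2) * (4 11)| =|(0 8 13 12 18 7 4 11 15 5 9 2)(3 16 14)| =12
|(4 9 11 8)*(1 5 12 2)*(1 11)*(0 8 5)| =20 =|(0 8 4 9 1)(2 11 5 12)|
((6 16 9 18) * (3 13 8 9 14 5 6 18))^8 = (18)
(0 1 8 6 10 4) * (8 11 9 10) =(0 1 11 9 10 4)(6 8) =[1, 11, 2, 3, 0, 5, 8, 7, 6, 10, 4, 9]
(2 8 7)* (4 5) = (2 8 7)(4 5) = [0, 1, 8, 3, 5, 4, 6, 2, 7]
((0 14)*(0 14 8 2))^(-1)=((14)(0 8 2))^(-1)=(14)(0 2 8)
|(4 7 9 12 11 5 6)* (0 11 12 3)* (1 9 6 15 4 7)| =8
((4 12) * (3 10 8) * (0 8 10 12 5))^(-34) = (0 3 4)(5 8 12)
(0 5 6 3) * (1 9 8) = (0 5 6 3)(1 9 8) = [5, 9, 2, 0, 4, 6, 3, 7, 1, 8]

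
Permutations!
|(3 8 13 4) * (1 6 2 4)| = 7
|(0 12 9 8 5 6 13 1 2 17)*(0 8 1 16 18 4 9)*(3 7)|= 22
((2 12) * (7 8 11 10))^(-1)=((2 12)(7 8 11 10))^(-1)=(2 12)(7 10 11 8)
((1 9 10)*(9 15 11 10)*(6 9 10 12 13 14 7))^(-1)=((1 15 11 12 13 14 7 6 9 10))^(-1)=(1 10 9 6 7 14 13 12 11 15)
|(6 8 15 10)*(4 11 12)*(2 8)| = |(2 8 15 10 6)(4 11 12)| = 15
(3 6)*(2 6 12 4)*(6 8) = (2 8 6 3 12 4) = [0, 1, 8, 12, 2, 5, 3, 7, 6, 9, 10, 11, 4]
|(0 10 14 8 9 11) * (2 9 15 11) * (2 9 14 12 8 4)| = 6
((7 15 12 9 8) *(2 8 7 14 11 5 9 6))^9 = (2 6 12 15 7 9 5 11 14 8)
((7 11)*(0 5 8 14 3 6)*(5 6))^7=(0 6)(3 14 8 5)(7 11)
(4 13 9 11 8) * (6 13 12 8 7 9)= (4 12 8)(6 13)(7 9 11)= [0, 1, 2, 3, 12, 5, 13, 9, 4, 11, 10, 7, 8, 6]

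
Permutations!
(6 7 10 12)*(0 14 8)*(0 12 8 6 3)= (0 14 6 7 10 8 12 3)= [14, 1, 2, 0, 4, 5, 7, 10, 12, 9, 8, 11, 3, 13, 6]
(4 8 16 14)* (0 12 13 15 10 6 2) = (0 12 13 15 10 6 2)(4 8 16 14) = [12, 1, 0, 3, 8, 5, 2, 7, 16, 9, 6, 11, 13, 15, 4, 10, 14]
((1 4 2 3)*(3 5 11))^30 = ((1 4 2 5 11 3))^30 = (11)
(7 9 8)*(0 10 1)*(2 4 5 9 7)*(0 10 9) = (0 9 8 2 4 5)(1 10) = [9, 10, 4, 3, 5, 0, 6, 7, 2, 8, 1]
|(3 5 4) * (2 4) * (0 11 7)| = 12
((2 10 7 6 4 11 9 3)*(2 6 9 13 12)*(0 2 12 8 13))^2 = ((0 2 10 7 9 3 6 4 11)(8 13))^2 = (13)(0 10 9 6 11 2 7 3 4)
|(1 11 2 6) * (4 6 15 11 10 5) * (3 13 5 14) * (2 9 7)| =40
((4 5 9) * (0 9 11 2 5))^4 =(0 9 4)(2 5 11)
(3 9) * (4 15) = [0, 1, 2, 9, 15, 5, 6, 7, 8, 3, 10, 11, 12, 13, 14, 4] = (3 9)(4 15)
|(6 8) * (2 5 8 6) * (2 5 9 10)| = 6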